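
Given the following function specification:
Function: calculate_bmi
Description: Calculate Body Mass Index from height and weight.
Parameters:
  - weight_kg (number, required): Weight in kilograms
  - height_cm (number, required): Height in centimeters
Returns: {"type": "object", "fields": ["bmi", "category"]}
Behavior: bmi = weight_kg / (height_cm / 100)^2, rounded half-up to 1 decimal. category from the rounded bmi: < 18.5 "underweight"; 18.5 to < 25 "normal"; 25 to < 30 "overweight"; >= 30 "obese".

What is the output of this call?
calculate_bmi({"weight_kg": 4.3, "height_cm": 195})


height_m = 195 / 100 = 1.95
bmi = 4.3 / 1.95^2 = 4.3 / 3.8025 = 1.130835 -> 1.1
1.1 < 18.5 -> underweight
Output:
{"bmi": 1.1, "category": "underweight"}


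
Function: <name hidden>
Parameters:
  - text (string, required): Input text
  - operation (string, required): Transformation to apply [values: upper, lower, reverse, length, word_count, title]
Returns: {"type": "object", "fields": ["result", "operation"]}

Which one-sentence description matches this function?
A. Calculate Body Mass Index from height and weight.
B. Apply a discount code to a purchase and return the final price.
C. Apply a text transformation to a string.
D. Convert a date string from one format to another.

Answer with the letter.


Parameters text, operation and return ["result", "operation"] fit: Apply a text transformation to a string.
C


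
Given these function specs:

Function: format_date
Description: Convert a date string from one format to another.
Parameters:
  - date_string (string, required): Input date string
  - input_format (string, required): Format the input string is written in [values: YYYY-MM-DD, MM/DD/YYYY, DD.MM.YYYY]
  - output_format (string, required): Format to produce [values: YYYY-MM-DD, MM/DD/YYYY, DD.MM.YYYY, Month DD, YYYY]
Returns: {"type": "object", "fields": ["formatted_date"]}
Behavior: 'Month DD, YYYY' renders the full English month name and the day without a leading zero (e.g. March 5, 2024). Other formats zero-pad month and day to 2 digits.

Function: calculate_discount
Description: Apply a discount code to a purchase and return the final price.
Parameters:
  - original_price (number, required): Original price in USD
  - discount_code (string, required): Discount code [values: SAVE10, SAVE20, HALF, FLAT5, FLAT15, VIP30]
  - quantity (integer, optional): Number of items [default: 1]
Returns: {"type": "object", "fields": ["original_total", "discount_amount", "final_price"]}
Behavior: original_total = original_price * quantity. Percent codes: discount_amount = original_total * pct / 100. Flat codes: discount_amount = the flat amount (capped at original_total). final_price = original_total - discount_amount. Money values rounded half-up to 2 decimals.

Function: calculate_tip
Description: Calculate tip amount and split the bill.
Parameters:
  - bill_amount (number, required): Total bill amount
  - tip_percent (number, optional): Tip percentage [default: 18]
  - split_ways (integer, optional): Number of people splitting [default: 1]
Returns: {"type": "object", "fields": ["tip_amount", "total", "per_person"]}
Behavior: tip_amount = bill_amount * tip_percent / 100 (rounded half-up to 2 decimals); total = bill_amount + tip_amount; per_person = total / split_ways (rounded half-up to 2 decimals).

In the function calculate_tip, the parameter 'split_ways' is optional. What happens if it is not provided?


The calculate_tip spec declares:
  - split_ways (integer, optional): Number of people splitting [default: 1]
It defaults to 1


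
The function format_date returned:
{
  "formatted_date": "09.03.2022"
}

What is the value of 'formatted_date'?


09.03.2022


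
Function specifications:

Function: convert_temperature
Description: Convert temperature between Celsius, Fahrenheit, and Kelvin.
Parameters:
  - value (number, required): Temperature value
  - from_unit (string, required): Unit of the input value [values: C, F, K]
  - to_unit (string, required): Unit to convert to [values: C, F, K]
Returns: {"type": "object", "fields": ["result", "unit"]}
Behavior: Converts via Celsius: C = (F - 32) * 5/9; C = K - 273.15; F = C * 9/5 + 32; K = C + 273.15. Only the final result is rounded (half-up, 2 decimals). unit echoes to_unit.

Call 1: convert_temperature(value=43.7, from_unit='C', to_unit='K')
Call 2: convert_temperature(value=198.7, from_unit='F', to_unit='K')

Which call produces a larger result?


Call 1:
  Input already in C: 43.7
  To K: 43.7 + 273.15 = 316.85
  Round to 2 decimals: 316.85
  -> 316.85 K
Call 2:
  To C: (198.7 - 32) * 5/9 = 92.611111
  To K: 92.611111 + 273.15 = 365.761111
  Round to 2 decimals: 365.76
  -> 365.76 K
Call 2 (365.76 K)


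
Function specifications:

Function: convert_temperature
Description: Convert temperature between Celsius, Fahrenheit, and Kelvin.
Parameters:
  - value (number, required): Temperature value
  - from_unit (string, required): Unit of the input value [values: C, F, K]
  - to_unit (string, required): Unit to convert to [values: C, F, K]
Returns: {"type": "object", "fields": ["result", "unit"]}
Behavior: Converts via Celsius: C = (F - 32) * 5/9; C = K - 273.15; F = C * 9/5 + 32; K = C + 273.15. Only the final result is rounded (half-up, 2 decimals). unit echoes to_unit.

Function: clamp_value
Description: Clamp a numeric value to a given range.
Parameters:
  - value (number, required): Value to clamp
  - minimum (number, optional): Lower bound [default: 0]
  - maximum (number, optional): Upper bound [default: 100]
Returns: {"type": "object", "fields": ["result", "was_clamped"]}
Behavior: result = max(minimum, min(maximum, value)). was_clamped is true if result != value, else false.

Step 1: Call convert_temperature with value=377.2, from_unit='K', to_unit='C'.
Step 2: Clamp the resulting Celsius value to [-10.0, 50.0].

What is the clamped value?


Step 1: convert_temperature(value=377.2, from_unit=K, to_unit=C)
  To C: 377.2 - 273.15 = 104.05
  Target is C: 104.05
  Round to 2 decimals: 104.05
  -> result = 104.05 C
Step 2: clamp_value(value=104.05, minimum=-10.0, maximum=50.0)
  result = max(-10.0, min(50.0, 104.05)) = max(-10.0, 50.0) = 50.0
  was_clamped = (50.0 != 104.05) = true
  -> result = 50.0
50.0


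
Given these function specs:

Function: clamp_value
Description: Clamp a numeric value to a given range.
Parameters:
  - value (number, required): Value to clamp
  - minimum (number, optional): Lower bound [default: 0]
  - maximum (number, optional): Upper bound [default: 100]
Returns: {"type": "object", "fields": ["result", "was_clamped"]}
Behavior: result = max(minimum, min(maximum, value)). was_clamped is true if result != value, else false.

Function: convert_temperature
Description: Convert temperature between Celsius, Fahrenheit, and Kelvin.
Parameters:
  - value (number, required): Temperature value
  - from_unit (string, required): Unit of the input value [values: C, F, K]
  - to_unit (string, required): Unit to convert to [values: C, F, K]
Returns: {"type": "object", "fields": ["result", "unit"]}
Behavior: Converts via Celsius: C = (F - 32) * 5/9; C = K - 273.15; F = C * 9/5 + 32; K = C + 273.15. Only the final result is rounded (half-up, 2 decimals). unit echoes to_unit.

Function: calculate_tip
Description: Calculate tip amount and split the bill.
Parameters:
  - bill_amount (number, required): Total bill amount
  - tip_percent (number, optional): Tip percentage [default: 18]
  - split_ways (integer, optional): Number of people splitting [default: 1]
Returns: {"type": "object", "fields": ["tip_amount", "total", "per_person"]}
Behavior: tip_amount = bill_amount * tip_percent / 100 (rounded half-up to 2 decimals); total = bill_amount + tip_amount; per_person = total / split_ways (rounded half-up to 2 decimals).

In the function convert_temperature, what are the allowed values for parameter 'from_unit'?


The convert_temperature spec declares:
  - from_unit (string, required): Unit of the input value [values: C, F, K]
Allowed values:
C, F, K


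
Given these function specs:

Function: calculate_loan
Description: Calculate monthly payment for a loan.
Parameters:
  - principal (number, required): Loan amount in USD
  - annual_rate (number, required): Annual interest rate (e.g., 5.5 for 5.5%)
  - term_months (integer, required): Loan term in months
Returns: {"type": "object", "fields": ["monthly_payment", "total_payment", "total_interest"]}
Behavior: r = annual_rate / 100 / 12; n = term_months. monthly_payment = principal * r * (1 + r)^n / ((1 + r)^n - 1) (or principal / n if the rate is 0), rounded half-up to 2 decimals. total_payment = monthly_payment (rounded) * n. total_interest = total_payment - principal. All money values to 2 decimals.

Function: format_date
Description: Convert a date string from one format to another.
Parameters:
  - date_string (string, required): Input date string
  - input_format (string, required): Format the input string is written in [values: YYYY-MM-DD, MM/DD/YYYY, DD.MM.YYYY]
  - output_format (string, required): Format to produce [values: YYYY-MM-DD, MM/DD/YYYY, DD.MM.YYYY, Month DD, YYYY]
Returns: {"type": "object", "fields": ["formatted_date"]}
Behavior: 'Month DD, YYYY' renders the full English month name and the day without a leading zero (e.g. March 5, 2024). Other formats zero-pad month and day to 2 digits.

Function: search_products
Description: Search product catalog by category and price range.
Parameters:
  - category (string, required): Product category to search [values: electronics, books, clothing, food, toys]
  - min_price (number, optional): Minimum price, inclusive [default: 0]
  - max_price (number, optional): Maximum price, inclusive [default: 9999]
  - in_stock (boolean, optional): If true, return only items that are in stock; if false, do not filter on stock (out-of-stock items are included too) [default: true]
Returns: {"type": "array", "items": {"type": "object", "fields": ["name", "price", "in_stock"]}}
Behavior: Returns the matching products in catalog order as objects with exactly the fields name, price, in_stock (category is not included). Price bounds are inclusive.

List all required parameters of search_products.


Parameters of search_products and their required/optional flag:
  category: required
  min_price: optional
  max_price: optional
  in_stock: optional
category


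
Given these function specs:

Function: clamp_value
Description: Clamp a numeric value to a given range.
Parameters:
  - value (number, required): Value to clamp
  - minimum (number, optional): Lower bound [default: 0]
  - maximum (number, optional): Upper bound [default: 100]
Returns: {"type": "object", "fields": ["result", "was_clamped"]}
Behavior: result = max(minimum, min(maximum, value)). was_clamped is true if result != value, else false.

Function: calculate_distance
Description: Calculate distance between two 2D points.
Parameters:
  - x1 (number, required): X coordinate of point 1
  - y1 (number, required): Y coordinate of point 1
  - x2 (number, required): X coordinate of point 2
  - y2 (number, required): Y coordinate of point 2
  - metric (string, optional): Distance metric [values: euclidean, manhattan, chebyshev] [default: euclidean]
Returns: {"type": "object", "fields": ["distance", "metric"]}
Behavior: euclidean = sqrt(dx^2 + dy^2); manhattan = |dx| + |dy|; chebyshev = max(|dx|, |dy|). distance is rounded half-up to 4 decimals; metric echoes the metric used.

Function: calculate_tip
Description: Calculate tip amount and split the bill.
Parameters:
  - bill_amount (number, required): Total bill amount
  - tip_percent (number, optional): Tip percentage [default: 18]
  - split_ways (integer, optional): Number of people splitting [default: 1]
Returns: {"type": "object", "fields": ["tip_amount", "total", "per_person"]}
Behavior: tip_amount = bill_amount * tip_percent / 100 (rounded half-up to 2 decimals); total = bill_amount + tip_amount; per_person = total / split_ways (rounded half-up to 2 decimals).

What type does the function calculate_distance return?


The calculate_distance spec declares Returns: {"type": "object", "fields": ["distance", "metric"]}
Type:
object


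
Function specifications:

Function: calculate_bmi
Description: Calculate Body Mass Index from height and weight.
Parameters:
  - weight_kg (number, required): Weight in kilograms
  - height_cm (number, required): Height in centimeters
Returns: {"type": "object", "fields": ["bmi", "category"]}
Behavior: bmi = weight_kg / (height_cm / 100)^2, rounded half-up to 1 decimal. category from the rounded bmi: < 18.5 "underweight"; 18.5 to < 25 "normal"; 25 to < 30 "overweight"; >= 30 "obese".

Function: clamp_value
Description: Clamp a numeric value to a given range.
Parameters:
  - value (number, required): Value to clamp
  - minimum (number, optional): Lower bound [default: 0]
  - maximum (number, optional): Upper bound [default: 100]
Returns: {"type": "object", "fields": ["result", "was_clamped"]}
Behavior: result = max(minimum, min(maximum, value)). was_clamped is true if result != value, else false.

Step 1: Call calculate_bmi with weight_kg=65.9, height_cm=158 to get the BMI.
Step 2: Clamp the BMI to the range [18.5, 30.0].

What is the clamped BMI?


Step 1: calculate_bmi(weight_kg=65.9, height_cm=158)
  height_m = 158 / 100 = 1.58
  bmi = 65.9 / 1.58^2 = 65.9 / 2.4964 = 26.398013 -> 26.4
  25 <= 26.4 < 30 -> overweight
  -> bmi = 26.4
Step 2: clamp_value(value=26.4, minimum=18.5, maximum=30.0)
  result = max(18.5, min(30.0, 26.4)) = max(18.5, 26.4) = 26.4
  was_clamped = (26.4 != 26.4) = false
  -> result = 26.4
26.4


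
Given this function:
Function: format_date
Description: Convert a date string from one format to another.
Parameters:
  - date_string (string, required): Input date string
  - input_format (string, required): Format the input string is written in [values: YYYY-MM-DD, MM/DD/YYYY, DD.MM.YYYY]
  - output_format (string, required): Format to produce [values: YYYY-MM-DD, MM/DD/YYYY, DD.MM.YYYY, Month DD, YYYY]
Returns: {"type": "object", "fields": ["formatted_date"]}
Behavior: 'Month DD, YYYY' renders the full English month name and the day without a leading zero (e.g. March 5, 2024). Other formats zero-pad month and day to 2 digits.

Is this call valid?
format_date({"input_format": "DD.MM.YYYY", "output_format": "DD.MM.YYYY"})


Checking required parameters...
Missing required parameter: date_string
Invalid - missing required parameter 'date_string'


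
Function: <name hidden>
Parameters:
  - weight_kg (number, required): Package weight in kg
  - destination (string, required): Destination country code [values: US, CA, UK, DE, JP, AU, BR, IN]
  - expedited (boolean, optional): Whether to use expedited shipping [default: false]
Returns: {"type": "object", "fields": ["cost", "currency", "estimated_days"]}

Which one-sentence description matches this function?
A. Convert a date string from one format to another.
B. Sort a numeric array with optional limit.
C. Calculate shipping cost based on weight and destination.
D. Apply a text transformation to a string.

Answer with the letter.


Parameters weight_kg, destination, expedited and return ["cost", "currency", "estimated_days"] fit: Calculate shipping cost based on weight and destination.
C


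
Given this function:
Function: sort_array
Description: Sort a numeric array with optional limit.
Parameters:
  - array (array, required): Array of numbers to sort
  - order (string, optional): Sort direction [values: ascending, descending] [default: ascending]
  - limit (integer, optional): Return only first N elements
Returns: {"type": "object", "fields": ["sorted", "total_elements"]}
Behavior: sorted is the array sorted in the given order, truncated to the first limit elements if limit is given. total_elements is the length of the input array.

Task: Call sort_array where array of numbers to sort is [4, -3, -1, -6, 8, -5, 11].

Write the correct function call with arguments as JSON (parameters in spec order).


Mapping each described value to its parameter name:
  'Array of numbers to sort' -> array = [4, -3, -1, -6, 8, -5, 11]
sort_array({"array": [4, -3, -1, -6, 8, -5, 11]})


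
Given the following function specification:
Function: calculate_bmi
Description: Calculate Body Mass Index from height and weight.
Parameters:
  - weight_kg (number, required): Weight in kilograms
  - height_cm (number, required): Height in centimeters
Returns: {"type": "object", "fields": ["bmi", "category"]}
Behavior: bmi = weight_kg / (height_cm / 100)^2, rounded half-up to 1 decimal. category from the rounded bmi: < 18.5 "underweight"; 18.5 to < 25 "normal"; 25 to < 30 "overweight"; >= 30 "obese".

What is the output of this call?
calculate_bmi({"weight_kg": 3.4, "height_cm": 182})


height_m = 182 / 100 = 1.82
bmi = 3.4 / 1.82^2 = 3.4 / 3.3124 = 1.026446 -> 1.0
1.0 < 18.5 -> underweight
Output:
{"bmi": 1.0, "category": "underweight"}


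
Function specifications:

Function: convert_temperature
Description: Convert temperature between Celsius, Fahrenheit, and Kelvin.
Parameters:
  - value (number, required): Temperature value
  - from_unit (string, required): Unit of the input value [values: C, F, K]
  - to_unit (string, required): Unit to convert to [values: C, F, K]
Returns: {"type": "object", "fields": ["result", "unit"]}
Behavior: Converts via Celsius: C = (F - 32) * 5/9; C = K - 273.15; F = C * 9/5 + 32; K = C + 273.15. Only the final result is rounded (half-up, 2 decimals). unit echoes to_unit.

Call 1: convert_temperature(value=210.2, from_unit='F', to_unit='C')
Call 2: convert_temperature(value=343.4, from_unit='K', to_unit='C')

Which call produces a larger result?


Call 1:
  To C: (210.2 - 32) * 5/9 = 99
  Target is C: 99
  Round to 2 decimals: 99.0
  -> 99.0 C
Call 2:
  To C: 343.4 - 273.15 = 70.25
  Target is C: 70.25
  Round to 2 decimals: 70.25
  -> 70.25 C
Call 1 (99.0 C)


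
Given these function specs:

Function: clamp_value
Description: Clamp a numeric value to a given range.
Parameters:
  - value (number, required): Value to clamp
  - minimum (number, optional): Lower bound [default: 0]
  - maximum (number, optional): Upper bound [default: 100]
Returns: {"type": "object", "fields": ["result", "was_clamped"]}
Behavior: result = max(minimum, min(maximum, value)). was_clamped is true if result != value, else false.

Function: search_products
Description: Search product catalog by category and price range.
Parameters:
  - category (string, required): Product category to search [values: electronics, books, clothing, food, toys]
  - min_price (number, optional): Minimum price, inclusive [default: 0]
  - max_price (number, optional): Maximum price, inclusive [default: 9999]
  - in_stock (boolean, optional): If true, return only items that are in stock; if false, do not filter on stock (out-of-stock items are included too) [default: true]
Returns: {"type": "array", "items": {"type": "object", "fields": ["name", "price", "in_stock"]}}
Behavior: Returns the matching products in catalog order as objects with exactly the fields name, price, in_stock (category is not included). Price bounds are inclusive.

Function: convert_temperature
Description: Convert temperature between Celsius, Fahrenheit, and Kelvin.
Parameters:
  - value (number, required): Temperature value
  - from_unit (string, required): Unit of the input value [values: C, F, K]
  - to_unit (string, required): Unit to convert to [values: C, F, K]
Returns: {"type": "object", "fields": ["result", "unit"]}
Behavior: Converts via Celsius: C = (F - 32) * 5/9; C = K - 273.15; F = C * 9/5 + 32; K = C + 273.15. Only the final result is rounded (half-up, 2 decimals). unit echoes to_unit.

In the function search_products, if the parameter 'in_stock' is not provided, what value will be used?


The search_products spec declares:
  - in_stock (boolean, optional): If true, return only items that are in stock; if false, do not filter on stock (out-of-stock items are included too) [default: true]
Default:
true


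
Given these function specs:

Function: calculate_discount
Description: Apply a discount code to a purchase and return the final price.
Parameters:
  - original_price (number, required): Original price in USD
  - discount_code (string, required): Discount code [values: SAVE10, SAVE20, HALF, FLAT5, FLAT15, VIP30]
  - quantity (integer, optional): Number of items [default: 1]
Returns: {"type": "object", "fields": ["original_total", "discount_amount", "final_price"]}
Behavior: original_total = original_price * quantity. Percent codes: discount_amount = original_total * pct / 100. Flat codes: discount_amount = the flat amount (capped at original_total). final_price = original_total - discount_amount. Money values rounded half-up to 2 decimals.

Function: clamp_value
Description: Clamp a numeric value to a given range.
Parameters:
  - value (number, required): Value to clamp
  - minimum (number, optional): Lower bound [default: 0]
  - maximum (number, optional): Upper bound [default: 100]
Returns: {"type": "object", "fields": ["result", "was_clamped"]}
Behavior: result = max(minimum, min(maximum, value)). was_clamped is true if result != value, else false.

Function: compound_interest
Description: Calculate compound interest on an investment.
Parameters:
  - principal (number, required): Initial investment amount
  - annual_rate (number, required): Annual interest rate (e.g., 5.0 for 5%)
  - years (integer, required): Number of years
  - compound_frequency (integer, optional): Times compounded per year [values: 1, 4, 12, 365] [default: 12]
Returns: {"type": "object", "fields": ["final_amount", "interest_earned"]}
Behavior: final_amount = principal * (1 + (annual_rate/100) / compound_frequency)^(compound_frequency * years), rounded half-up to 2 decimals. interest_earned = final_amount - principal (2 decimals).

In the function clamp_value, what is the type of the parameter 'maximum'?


The clamp_value spec declares:
  - maximum (number, optional): Upper bound [default: 100]
Type:
number


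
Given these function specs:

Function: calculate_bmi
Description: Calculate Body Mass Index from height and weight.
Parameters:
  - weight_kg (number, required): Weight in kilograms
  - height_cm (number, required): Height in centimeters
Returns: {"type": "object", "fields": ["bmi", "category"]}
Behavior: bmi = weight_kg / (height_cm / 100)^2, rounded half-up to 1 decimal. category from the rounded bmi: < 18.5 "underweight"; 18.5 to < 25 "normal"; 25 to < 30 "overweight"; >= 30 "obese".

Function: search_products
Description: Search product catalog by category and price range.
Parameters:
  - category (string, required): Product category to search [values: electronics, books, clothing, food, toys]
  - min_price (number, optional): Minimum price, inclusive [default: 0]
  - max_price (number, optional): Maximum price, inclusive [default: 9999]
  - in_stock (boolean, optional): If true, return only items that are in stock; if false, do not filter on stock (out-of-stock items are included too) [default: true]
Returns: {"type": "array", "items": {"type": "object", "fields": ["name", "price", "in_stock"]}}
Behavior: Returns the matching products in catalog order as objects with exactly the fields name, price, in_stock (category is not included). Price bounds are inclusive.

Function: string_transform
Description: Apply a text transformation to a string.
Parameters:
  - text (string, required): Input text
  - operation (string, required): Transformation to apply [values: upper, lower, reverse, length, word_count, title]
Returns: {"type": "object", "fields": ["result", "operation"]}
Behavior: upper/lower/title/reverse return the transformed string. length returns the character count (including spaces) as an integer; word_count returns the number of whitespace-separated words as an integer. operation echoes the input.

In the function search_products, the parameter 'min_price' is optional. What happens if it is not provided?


The search_products spec declares:
  - min_price (number, optional): Minimum price, inclusive [default: 0]
It defaults to 0


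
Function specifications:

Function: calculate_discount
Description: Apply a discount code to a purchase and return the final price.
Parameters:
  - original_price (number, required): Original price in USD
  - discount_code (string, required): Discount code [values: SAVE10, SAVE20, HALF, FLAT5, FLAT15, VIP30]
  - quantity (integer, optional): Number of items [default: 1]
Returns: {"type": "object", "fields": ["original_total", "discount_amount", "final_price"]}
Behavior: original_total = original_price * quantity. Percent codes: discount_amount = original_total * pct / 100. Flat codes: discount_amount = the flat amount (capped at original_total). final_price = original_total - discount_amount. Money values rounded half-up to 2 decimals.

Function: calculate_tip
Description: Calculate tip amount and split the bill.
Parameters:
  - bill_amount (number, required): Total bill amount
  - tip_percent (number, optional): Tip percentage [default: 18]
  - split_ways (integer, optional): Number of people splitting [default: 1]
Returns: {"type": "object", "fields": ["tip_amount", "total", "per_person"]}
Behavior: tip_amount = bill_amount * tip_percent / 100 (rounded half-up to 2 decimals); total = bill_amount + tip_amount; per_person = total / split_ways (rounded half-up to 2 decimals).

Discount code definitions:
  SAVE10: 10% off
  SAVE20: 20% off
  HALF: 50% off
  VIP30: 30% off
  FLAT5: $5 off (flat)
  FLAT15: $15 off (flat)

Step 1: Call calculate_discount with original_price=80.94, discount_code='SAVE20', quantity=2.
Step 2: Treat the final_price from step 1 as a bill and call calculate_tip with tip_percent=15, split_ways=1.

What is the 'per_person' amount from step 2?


Step 1: calculate_discount(original_price=80.94, discount_code=SAVE20, quantity=2)
  original_total = 80.94 * 2 = 161.88
  SAVE20 = 20% off: discount_amount = 161.88 * 20/100 = 32.376 -> 32.38
  final_price = 161.88 - 32.38 = 129.50
  -> final_price = 129.50
Step 2: calculate_tip(bill_amount=129.5, tip_percent=15, split_ways=1)
  tip_amount = 129.5 * 15/100 = 19.425 -> 19.43
  total = 129.5 + 19.43 = 148.93
  per_person = 148.93 / 1 = 148.93 -> 148.93
  -> per_person = 148.93
$148.93


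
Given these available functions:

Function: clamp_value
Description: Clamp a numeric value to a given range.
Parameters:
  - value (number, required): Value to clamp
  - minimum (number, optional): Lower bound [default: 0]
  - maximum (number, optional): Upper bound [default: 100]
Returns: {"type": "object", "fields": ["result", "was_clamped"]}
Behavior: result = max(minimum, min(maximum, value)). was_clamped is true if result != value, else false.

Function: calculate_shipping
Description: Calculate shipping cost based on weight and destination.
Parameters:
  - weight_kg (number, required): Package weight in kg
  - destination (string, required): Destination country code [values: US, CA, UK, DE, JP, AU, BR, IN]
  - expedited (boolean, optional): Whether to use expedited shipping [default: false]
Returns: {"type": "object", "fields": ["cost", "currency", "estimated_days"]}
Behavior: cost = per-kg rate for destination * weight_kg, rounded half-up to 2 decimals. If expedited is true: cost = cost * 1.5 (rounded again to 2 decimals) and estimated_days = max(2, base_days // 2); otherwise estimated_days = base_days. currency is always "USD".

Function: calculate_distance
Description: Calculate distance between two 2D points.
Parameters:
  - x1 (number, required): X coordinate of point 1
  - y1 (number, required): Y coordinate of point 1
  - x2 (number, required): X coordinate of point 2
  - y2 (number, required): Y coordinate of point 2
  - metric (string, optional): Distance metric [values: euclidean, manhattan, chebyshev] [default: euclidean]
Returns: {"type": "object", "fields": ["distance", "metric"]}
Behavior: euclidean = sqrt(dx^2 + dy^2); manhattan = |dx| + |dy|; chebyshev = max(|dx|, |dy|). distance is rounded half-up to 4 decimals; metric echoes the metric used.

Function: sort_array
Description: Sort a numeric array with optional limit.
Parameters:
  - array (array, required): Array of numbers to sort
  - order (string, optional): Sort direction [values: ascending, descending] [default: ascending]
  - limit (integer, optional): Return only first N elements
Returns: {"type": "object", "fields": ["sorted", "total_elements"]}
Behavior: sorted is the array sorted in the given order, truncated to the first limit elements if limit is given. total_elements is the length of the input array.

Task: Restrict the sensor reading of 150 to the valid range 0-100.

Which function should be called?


The task needs a function whose description is: Clamp a numeric value to a given range.
clamp_value


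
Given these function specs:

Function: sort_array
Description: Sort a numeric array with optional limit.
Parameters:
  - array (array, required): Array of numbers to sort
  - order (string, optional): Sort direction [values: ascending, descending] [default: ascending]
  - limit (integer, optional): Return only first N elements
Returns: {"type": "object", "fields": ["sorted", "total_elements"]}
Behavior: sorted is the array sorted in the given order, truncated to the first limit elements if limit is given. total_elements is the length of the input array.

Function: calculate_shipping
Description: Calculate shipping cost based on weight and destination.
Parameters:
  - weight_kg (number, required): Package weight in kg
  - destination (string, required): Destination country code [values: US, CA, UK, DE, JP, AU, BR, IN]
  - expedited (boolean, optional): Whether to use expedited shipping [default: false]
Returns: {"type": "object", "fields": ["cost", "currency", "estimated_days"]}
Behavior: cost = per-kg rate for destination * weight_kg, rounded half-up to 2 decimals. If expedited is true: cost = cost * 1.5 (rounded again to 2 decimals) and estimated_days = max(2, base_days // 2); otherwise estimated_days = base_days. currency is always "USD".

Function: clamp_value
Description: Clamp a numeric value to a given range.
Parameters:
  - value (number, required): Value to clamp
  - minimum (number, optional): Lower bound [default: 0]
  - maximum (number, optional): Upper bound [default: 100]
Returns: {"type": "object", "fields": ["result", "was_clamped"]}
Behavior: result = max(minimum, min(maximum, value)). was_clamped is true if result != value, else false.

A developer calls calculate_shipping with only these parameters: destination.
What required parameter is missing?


Required parameters: weight_kg, destination
Provided: destination
Missing: weight_kg
weight_kg


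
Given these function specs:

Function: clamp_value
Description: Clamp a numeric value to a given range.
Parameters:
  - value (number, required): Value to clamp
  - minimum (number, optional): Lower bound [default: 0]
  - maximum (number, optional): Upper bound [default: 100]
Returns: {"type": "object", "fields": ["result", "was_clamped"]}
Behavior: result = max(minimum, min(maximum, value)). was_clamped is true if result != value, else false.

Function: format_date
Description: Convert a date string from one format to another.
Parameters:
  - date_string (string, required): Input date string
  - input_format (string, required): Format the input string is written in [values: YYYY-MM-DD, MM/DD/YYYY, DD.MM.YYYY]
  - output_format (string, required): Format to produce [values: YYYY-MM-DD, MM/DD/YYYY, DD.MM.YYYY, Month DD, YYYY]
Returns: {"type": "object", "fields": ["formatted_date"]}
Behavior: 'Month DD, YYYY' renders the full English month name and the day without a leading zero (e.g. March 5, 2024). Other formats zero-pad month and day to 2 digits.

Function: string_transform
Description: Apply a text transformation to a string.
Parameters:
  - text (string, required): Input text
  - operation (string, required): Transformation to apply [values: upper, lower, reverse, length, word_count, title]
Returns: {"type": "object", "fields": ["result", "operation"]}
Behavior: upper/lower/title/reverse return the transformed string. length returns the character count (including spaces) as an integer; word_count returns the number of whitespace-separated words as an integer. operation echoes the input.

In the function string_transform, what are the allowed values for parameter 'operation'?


The string_transform spec declares:
  - operation (string, required): Transformation to apply [values: upper, lower, reverse, length, word_count, title]
Allowed values:
upper, lower, reverse, length, word_count, title


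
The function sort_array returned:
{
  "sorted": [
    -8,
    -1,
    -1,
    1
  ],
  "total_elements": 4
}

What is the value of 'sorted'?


[-8, -1, -1, 1]


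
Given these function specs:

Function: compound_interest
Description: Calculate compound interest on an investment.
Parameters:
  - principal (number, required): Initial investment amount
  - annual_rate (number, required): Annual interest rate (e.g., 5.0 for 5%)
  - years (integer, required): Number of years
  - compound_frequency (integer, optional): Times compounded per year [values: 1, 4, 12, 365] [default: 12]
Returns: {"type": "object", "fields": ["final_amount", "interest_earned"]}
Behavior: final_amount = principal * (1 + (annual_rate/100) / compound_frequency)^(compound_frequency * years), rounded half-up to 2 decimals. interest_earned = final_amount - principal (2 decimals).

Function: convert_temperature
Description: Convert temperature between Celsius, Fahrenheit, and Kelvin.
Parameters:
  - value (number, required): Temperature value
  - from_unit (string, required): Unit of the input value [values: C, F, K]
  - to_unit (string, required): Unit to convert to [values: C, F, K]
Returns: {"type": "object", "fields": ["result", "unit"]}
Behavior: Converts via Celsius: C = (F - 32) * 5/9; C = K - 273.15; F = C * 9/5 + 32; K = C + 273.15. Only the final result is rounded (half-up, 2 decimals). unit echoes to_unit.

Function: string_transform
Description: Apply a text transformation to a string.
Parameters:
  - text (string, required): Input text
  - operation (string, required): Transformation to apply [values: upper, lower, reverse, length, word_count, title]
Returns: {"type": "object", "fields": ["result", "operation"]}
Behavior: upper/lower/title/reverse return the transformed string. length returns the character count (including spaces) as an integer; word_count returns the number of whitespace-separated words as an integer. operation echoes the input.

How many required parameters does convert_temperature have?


Parameters of convert_temperature: value (required), from_unit (required), to_unit (required)
Required count:
3


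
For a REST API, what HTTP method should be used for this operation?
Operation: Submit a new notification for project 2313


GET = read, POST = create, PUT = update/replace, DELETE = remove
This operation is a create.
POST


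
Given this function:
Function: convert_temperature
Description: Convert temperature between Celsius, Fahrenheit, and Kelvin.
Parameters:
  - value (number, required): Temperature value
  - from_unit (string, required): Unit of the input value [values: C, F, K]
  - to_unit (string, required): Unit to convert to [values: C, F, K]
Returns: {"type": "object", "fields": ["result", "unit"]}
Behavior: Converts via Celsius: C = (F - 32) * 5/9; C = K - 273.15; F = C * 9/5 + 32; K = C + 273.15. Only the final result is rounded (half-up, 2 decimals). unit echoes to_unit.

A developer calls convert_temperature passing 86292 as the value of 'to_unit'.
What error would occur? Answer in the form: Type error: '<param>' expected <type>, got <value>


Spec: 'to_unit' is declared as string; 86292 is an integer.
Type error: 'to_unit' expected string, got 86292


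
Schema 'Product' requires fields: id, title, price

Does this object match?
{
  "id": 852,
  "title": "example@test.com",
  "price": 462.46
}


Checking required fields... All present.
Valid - all required fields present


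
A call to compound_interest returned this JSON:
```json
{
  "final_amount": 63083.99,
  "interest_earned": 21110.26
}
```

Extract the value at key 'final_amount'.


63083.99


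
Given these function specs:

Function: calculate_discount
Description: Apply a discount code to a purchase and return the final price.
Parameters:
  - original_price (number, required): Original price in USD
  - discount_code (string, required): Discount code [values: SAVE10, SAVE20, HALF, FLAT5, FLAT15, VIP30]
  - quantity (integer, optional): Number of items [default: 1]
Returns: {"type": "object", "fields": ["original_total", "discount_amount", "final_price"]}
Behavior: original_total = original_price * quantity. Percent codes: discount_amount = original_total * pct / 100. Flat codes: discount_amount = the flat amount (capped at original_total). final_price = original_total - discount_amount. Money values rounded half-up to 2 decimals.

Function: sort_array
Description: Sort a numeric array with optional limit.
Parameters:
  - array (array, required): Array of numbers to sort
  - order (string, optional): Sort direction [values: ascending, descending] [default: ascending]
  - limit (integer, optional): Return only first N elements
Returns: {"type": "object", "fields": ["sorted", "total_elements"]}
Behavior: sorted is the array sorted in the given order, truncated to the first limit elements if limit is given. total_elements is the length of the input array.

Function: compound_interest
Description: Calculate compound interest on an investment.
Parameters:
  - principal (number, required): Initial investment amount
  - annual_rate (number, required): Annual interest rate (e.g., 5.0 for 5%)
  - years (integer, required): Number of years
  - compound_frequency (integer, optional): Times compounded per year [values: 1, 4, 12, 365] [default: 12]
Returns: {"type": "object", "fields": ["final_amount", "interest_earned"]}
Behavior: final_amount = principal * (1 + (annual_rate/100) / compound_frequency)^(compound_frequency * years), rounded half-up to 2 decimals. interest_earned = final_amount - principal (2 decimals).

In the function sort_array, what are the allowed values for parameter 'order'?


The sort_array spec declares:
  - order (string, optional): Sort direction [values: ascending, descending] [default: ascending]
Allowed values:
ascending, descending


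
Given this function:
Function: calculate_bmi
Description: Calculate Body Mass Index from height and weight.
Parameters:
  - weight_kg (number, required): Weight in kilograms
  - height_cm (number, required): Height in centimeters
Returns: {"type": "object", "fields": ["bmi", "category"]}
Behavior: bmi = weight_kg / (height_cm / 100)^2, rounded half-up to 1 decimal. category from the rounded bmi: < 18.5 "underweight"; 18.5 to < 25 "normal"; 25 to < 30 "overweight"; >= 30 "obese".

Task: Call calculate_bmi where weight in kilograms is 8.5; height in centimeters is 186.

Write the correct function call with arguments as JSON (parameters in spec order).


Mapping each described value to its parameter name:
  'Weight in kilograms' -> weight_kg = 8.5
  'Height in centimeters' -> height_cm = 186
calculate_bmi({"weight_kg": 8.5, "height_cm": 186})


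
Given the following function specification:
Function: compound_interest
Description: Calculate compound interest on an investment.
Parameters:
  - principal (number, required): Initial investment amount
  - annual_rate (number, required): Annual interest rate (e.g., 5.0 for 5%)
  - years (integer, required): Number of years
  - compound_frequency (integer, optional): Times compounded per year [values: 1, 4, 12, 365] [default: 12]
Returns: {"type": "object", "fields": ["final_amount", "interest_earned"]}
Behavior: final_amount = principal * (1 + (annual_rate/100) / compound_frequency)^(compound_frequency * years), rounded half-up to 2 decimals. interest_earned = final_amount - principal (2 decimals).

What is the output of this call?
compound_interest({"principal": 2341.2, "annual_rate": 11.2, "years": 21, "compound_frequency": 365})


rate per period = 11.2/100/365 = 0.000306849315 (keep full precision); periods = 365 * 21 = 7665
(1 + 0.000306849315)^7665 = 10.50277197
final_amount = 2341.2 * 10.50277197 = 24589.089725 -> 24589.09
interest_earned = 24589.09 - 2341.20 = 22247.89
Output:
{"final_amount": 24589.09, "interest_earned": 22247.89}


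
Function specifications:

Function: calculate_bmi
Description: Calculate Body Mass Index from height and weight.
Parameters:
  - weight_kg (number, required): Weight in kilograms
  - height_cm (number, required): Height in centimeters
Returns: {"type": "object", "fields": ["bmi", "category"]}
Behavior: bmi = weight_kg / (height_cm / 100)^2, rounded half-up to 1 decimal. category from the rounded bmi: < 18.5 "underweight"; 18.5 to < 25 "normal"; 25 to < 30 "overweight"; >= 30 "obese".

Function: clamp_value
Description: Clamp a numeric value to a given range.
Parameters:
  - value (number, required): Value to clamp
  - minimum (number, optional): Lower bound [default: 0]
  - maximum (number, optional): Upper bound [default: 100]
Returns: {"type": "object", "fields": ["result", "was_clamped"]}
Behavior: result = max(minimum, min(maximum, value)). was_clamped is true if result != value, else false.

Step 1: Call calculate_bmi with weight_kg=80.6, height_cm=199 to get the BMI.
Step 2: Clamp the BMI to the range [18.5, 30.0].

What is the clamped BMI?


Step 1: calculate_bmi(weight_kg=80.6, height_cm=199)
  height_m = 199 / 100 = 1.99
  bmi = 80.6 / 1.99^2 = 80.6 / 3.9601 = 20.353021 -> 20.4
  18.5 <= 20.4 < 25 -> normal
  -> bmi = 20.4
Step 2: clamp_value(value=20.4, minimum=18.5, maximum=30.0)
  result = max(18.5, min(30.0, 20.4)) = max(18.5, 20.4) = 20.4
  was_clamped = (20.4 != 20.4) = false
  -> result = 20.4
20.4
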